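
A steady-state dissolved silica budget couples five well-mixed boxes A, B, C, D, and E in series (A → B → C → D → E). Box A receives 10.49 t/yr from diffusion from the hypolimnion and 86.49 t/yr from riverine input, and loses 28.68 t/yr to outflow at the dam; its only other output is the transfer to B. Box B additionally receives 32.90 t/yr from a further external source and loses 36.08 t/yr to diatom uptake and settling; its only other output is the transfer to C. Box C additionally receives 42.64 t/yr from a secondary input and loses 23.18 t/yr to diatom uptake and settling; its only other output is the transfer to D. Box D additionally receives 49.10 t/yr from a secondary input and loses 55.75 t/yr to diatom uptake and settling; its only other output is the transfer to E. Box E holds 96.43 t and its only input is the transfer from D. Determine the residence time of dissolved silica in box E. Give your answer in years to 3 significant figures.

1.24 yr

Box A: F(A→B) = (10.49 + 86.49) − 28.68 = 68.300 t/yr.
Box B: F(B→C) = (68.300 + 32.90) − 36.08 = 65.120 t/yr.
Box C: F(C→D) = (65.120 + 42.64) − 23.18 = 84.580 t/yr.
Box D: F(D→E) = (84.580 + 49.10) − 55.75 = 77.930 t/yr.
Box E throughput = its input = 77.930 t/yr; τ = 96.43 / 77.930 = 1.237 yr.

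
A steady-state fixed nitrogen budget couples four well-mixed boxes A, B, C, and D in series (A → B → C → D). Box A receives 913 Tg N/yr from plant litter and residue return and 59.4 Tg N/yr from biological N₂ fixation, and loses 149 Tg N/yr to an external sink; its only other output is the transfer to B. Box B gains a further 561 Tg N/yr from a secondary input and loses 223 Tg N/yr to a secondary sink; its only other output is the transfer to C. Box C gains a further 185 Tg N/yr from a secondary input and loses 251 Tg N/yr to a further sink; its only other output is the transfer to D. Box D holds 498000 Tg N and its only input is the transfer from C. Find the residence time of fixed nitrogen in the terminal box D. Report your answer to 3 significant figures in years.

Box A: F(A→B) = (913 + 59.4) − 149 = 823.40 Tg N/yr.
Box B: F(B→C) = (823.40 + 561) − 223 = 1161.4 Tg N/yr.
Box C: F(C→D) = (1161.4 + 185) − 251 = 1095.4 Tg N/yr.
Box D throughput = its input = 1095.4 Tg N/yr; τ = 498000 / 1095.4 = 454.6 yr.

455 yr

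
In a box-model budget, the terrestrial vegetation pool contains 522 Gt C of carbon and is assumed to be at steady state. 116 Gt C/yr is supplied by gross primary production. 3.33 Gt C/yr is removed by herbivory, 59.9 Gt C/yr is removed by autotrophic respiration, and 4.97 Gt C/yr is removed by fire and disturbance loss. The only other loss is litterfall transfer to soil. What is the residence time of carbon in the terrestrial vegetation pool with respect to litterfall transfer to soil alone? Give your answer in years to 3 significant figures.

10.9 yr

At steady state ΣF_in = ΣF_out.
ΣF_in = 116.00 Gt C/yr.
Litterfall transfer to soil flux = ΣF_in − (3.33 + 59.9 + 4.97) = 116.00 − 68.20 = 47.80 Gt C/yr.
τ = M / F = 522 / 47.80 = 10.92 yr.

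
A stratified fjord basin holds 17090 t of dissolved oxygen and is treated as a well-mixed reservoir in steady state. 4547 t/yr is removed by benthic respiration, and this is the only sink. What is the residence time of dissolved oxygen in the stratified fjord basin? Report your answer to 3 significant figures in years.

3.76 yr

τ = M / F = 17090 / 4547 = 3.759 yr.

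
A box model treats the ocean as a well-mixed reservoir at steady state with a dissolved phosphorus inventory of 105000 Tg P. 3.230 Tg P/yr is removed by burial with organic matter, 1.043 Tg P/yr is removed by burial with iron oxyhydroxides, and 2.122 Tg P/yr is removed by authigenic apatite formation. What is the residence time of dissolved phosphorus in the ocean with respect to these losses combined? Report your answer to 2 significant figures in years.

16000 yr

Total removal = 3.230 + 1.043 + 2.122 = 6.3950 Tg P/yr.
τ = M / ΣF_out = 105000 / 6.3950 = 16420 yr.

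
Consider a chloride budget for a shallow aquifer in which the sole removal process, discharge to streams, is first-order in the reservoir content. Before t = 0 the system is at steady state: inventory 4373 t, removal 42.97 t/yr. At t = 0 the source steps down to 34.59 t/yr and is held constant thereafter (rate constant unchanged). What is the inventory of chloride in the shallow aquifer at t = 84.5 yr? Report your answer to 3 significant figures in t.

τ = M₀/F₀ = 4373/42.97 = 101.8 yr; rate constant k = 1/τ.
New steady state M_∞ = F₁/k = F₁·τ = 34.59 × 101.8 = 3520.2 t.
M(t) = M_∞ + (M₀ − M_∞)·e^(−t/τ); t/τ = 84.5/101.8 = 0.8303, so e^(−t/τ) = 0.4359.
M(t) = 3520.2 + 852.8 × 0.4359 = 3891.9 t.

3890 t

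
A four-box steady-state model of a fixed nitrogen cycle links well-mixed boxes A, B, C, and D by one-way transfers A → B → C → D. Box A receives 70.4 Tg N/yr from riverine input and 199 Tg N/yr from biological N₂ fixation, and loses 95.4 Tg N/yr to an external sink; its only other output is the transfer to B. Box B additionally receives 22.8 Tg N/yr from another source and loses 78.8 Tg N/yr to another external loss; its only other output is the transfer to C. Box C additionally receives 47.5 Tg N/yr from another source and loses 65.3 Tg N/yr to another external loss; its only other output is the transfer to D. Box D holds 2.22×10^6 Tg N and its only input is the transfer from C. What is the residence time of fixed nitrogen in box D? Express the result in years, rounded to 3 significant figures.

Box A: F(A→B) = (70.4 + 199) − 95.4 = 174.00 Tg N/yr.
Box B: F(B→C) = (174.00 + 22.8) − 78.8 = 118.00 Tg N/yr.
Box C: F(C→D) = (118.00 + 47.5) − 65.3 = 100.20 Tg N/yr.
Box D throughput = its input = 100.20 Tg N/yr; τ = 2.22×10^6 / 100.20 = 22160 yr.

22200 yr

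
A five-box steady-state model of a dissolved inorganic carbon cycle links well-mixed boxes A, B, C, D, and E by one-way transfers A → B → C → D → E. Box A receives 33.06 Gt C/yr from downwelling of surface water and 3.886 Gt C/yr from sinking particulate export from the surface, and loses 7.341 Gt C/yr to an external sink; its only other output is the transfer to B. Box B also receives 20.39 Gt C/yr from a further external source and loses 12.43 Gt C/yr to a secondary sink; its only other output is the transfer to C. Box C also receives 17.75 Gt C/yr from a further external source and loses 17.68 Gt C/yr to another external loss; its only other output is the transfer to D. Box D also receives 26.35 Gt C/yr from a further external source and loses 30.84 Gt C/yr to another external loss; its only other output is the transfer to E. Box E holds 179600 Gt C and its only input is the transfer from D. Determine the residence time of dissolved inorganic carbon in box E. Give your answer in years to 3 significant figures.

5420 yr

Box A: F(A→B) = (33.06 + 3.886) − 7.341 = 29.605 Gt C/yr.
Box B: F(B→C) = (29.605 + 20.39) − 12.43 = 37.565 Gt C/yr.
Box C: F(C→D) = (37.565 + 17.75) − 17.68 = 37.635 Gt C/yr.
Box D: F(D→E) = (37.635 + 26.35) − 30.84 = 33.145 Gt C/yr.
Box E throughput = its input = 33.145 Gt C/yr; τ = 179600 / 33.145 = 5419 yr.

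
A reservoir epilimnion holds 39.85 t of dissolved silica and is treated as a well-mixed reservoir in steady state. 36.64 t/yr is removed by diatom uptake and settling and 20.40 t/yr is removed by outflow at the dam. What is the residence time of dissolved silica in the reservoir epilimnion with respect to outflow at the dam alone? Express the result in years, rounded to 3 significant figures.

1.95 yr

Residence time with respect to a single sink: τ = M / F_sink.
τ = 39.85 / 20.40 = 1.953 yr.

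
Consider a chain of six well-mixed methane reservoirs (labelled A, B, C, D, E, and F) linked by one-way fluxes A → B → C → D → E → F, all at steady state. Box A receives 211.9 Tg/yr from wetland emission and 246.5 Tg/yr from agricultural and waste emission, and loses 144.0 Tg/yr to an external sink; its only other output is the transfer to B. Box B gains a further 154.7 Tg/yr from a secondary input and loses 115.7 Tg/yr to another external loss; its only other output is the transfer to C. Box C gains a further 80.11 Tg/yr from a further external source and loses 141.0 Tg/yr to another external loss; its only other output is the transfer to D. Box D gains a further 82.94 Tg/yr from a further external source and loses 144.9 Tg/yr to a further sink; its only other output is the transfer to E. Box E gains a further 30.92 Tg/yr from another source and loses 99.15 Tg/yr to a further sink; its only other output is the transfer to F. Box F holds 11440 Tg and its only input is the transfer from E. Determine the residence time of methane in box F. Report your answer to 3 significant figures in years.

Box A: F(A→B) = (211.9 + 246.5) − 144.0 = 314.40 Tg/yr.
Box B: F(B→C) = (314.40 + 154.7) − 115.7 = 353.40 Tg/yr.
Box C: F(C→D) = (353.40 + 80.11) − 141.0 = 292.51 Tg/yr.
Box D: F(D→E) = (292.51 + 82.94) − 144.9 = 230.55 Tg/yr.
Box E: F(E→F) = (230.55 + 30.92) − 99.15 = 162.32 Tg/yr.
Box F throughput = its input = 162.32 Tg/yr; τ = 11440 / 162.32 = 70.48 yr.

70.5 yr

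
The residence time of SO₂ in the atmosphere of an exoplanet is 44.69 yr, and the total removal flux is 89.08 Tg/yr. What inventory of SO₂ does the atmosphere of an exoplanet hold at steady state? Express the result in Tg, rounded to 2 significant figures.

4000 Tg

τ = M/F ⇒ M = τ × F = 44.69 × 89.08 = 3981 Tg.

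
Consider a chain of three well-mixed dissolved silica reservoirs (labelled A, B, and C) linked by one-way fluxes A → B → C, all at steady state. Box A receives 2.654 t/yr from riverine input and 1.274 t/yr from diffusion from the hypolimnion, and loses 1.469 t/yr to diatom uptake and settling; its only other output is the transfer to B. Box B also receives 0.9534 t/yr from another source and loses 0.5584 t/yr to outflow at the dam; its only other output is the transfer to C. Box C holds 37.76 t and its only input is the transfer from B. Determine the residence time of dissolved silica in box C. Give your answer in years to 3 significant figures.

13.2 yr

Box A: F(A→B) = (2.654 + 1.274) − 1.469 = 2.4590 t/yr.
Box B: F(B→C) = (2.4590 + 0.9534) − 0.5584 = 2.8540 t/yr.
Box C throughput = its input = 2.8540 t/yr; τ = 37.76 / 2.8540 = 13.23 yr.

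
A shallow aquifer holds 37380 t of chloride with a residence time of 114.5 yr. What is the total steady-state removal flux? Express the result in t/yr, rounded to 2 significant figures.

330 t/yr

F = M / τ = 37380 / 114.5 = 326.5 t/yr.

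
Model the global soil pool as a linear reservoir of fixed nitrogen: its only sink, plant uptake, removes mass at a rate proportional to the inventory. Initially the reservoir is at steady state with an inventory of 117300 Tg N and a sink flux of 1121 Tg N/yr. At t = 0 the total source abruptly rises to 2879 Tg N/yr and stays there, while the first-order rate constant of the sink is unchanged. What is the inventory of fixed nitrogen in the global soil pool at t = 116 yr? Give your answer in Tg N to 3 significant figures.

The sink rate constant is k = F₀/M₀ = 1121/117300 = 0.009557 yr⁻¹.
Solving dM/dt = F₁ − kM with M(0) = M₀ gives M(t) = F₁/k + (M₀ − F₁/k)·e^(−kt).
F₁/k = 2879/0.009557 = 301250 Tg N; kt = 0.009557 × 116 = 1.109, e^(−kt) = 0.3300.
M(116) = 301250 + (117300 − 301250) × 0.3300 = 301250 − 60710 = 240540 Tg N.

241000 Tg N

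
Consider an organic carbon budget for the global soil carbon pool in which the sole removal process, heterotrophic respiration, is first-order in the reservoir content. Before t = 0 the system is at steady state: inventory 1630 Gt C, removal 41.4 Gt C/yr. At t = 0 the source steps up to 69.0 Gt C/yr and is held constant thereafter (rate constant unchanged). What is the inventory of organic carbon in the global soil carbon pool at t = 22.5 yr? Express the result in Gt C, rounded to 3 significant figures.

τ = M₀/F₀ = 1630/41.4 = 39.37 yr; rate constant k = 1/τ.
New steady state M_∞ = F₁/k = F₁·τ = 69.0 × 39.37 = 2716.7 Gt C.
M(t) = M_∞ + (M₀ − M_∞)·e^(−t/τ); t/τ = 22.5/39.37 = 0.5715, so e^(−t/τ) = 0.5647.
M(t) = 2716.7 − 1087 × 0.5647 = 2103.0 Gt C.

2100 Gt C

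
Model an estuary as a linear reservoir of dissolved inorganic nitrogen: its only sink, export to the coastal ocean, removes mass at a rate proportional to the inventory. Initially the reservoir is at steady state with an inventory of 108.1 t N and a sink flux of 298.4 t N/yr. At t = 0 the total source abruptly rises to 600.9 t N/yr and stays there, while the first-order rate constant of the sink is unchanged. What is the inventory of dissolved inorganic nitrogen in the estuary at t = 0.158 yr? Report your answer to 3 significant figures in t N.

The sink rate constant is k = F₀/M₀ = 298.4/108.1 = 2.760 yr⁻¹.
Solving dM/dt = F₁ − kM with M(0) = M₀ gives M(t) = F₁/k + (M₀ − F₁/k)·e^(−kt).
F₁/k = 600.9/2.760 = 217.69 t N; kt = 2.760 × 0.158 = 0.4361, e^(−kt) = 0.6465.
M(0.158) = 217.69 + (108.1 − 217.69) × 0.6465 = 217.69 − 70.85 = 146.84 t N.

147 t N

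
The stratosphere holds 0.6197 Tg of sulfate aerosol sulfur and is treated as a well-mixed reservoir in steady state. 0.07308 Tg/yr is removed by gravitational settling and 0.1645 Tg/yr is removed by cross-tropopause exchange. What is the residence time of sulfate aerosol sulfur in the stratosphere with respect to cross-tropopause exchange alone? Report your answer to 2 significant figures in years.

3.8 yr

Residence time with respect to a single sink: τ = M / F_sink.
τ = 0.6197 / 0.1645 = 3.767 yr.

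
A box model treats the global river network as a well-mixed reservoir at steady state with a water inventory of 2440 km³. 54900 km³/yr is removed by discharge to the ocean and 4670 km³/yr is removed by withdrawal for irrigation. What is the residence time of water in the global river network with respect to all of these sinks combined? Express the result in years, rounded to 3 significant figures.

0.0410 yr

Total removal flux = 54900 + 4670 = 59570 km³/yr.
τ = M / ΣF_out = 2440 / 59570 = 0.04096 yr.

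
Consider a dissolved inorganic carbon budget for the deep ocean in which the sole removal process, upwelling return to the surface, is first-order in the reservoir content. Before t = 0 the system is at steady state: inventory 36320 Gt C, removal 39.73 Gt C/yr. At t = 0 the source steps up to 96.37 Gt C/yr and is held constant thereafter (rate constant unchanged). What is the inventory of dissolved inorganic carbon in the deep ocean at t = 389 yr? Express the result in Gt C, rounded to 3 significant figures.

54300 Gt C

The sink rate constant is k = F₀/M₀ = 39.73/36320 = 0.001094 yr⁻¹.
Solving dM/dt = F₁ − kM with M(0) = M₀ gives M(t) = F₁/k + (M₀ − F₁/k)·e^(−kt).
F₁/k = 96.37/0.001094 = 88099 Gt C; kt = 0.001094 × 389 = 0.4255, e^(−kt) = 0.6534.
M(389) = 88099 + (36320 − 88099) × 0.6534 = 88099 − 33830 = 54265 Gt C.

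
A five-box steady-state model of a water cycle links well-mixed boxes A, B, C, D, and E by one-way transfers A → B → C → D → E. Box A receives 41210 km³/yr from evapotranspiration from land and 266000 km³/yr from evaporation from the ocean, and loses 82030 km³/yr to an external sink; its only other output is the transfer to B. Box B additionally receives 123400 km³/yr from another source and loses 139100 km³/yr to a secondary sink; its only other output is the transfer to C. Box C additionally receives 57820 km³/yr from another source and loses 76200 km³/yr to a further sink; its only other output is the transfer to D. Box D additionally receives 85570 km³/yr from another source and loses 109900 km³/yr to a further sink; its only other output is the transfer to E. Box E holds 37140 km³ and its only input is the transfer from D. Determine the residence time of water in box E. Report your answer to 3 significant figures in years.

Box A: F(A→B) = (41210 + 266000) − 82030 = 225180 km³/yr.
Box B: F(B→C) = (225180 + 123400) − 139100 = 209480 km³/yr.
Box C: F(C→D) = (209480 + 57820) − 76200 = 191100 km³/yr.
Box D: F(D→E) = (191100 + 85570) − 109900 = 166770 km³/yr.
Box E throughput = its input = 166770 km³/yr; τ = 37140 / 166770 = 0.2227 yr.

0.223 yr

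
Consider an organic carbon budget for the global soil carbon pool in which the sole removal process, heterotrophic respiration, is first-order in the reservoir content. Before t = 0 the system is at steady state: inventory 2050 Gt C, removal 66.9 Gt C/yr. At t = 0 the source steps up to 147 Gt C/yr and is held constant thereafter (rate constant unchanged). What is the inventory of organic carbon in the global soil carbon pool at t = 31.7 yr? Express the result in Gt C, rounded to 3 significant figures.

Residence time τ = M₀/F₀ = 30.64 yr. The eventual steady state is M_∞ = M₀·(F₁/F₀) = 2050 × 147/66.9 = 4504.5 Gt C.
The anomaly ΔM(t) = M(t) − M_∞ decays as ΔM₀·e^(−t/τ) with ΔM₀ = 2050 − 4504.5 = −2454 Gt C.
At t = 31.7 yr, e^(−t/τ) = e^(−1.035) = 0.3554, so ΔM = −872.3 Gt C and M = 4504.5 − 872.3 = 3632.2 Gt C.

3630 Gt C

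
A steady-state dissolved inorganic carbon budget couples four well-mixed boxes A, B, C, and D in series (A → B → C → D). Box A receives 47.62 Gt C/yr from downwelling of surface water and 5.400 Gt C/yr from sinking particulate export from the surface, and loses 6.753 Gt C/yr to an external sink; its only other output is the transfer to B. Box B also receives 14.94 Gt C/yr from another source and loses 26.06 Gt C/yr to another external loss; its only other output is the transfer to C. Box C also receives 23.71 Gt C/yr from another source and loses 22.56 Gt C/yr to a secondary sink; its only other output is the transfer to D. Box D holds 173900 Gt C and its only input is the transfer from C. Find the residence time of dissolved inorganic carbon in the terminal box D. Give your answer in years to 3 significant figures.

4790 yr

Box A: F(A→B) = (47.62 + 5.400) − 6.753 = 46.267 Gt C/yr.
Box B: F(B→C) = (46.267 + 14.94) − 26.06 = 35.147 Gt C/yr.
Box C: F(C→D) = (35.147 + 23.71) − 22.56 = 36.297 Gt C/yr.
Box D throughput = its input = 36.297 Gt C/yr; τ = 173900 / 36.297 = 4791 yr.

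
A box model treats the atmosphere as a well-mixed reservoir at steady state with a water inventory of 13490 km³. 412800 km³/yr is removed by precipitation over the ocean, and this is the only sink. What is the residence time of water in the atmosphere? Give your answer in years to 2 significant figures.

0.033 yr

τ = M / F = 13490 / 412800 = 0.03268 yr.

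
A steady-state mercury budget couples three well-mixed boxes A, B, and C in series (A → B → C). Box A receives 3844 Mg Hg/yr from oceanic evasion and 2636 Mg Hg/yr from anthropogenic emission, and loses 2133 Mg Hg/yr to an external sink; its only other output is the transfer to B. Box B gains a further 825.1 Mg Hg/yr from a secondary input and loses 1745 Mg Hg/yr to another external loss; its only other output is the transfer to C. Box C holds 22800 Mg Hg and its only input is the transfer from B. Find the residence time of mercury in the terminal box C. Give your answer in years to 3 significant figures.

6.65 yr

Box A: F(A→B) = (3844 + 2636) − 2133 = 4347.0 Mg Hg/yr.
Box B: F(B→C) = (4347.0 + 825.1) − 1745 = 3427.1 Mg Hg/yr.
Box C throughput = its input = 3427.1 Mg Hg/yr; τ = 22800 / 3427.1 = 6.653 yr.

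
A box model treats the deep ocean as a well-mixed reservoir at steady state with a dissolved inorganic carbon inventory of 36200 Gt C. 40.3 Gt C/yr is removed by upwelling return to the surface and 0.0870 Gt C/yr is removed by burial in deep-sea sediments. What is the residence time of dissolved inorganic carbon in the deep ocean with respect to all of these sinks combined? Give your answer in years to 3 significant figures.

896 yr

Total removal flux = 40.3 + 0.0870 = 40.387 Gt C/yr.
τ = M / ΣF_out = 36200 / 40.387 = 896.3 yr.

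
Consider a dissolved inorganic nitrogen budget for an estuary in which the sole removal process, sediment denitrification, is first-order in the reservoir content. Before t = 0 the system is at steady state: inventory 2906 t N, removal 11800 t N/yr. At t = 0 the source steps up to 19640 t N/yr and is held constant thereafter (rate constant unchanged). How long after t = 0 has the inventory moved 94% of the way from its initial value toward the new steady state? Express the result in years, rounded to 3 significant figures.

τ = M₀/F₀ = 2906/11800 = 0.2463 yr.
The remaining gap fraction is e^(−t/τ); 94% covered ⇒ e^(−t/τ) = 0.0600.
t = −τ ln(0.0600) = 0.2463 × 2.813 = 0.6929 yr.

0.693 yr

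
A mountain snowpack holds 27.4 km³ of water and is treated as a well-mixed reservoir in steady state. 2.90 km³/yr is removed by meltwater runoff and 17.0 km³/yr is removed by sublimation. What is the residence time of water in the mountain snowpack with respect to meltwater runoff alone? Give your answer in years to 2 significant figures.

9.4 yr

Residence time with respect to a single sink: τ = M / F_sink.
τ = 27.4 / 2.90 = 9.448 yr.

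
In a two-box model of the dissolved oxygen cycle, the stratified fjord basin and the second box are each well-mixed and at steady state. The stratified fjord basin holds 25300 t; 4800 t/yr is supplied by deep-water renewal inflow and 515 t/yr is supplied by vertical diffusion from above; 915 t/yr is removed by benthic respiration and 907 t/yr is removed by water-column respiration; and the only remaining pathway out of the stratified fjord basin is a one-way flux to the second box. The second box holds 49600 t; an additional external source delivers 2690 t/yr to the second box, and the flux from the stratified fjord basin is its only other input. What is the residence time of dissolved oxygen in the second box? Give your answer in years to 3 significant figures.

Balance the stratified fjord basin: ΣF_in = 4800 + 515 = 5315.0 t/yr.
Flux to the second box = ΣF_in − (915 + 907) = 3493.0 t/yr.
Total input to the second box = 3493.0 + 2690 = 6183.0 t/yr; at steady state this equals its total output.
τ = M / F = 49600 / 6183.0 = 8.022 yr.

8.02 yr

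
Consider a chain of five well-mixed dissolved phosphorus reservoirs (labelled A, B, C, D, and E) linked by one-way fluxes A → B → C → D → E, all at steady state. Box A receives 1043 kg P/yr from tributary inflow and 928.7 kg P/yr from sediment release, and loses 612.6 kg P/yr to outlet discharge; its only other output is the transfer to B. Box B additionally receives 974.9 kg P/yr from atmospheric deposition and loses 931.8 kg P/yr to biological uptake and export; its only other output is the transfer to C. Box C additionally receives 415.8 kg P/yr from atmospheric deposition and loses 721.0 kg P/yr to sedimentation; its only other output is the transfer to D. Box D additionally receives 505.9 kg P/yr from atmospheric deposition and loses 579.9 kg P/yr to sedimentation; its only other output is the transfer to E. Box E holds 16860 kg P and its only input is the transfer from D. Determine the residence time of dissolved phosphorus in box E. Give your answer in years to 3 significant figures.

16.5 yr

Box A: F(A→B) = (1043 + 928.7) − 612.6 = 1359.1 kg P/yr.
Box B: F(B→C) = (1359.1 + 974.9) − 931.8 = 1402.2 kg P/yr.
Box C: F(C→D) = (1402.2 + 415.8) − 721.0 = 1097.0 kg P/yr.
Box D: F(D→E) = (1097.0 + 505.9) − 579.9 = 1023.0 kg P/yr.
Box E throughput = its input = 1023.0 kg P/yr; τ = 16860 / 1023.0 = 16.48 yr.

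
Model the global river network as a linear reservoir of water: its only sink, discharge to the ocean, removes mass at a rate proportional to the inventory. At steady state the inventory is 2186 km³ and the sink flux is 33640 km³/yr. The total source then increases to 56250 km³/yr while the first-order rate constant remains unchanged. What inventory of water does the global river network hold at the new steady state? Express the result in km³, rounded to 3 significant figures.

3660 km³

Rate constant k = F/M = 33640 / 2186 = 15.39 yr⁻¹.
At the new steady state, source = k·M_new ⇒ M_new = 56250 / 15.39 = 3655 km³.
(Equivalently M_new = M × F_new/F_old = 2186 × 56250/33640.)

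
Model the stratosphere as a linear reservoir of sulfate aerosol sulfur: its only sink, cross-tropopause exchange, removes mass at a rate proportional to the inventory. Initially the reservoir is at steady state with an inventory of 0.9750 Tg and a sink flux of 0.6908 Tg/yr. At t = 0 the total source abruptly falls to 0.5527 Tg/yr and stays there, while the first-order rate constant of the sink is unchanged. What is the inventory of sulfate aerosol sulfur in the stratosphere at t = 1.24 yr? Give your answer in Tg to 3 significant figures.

0.861 Tg

The sink rate constant is k = F₀/M₀ = 0.6908/0.9750 = 0.7085 yr⁻¹.
Solving dM/dt = F₁ − kM with M(0) = M₀ gives M(t) = F₁/k + (M₀ − F₁/k)·e^(−kt).
F₁/k = 0.5527/0.7085 = 0.78008 Tg; kt = 0.7085 × 1.24 = 0.8786, e^(−kt) = 0.4154.
M(1.24) = 0.78008 + (0.9750 − 0.78008) × 0.4154 = 0.78008 + 0.08096 = 0.86105 Tg.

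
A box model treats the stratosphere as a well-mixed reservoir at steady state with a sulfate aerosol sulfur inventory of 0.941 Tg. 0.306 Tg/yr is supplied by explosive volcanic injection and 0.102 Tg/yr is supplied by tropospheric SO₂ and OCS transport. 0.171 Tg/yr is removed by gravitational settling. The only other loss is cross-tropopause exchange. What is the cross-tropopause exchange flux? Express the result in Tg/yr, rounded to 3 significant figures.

0.237 Tg/yr

At steady state ΣF_in = ΣF_out.
ΣF_in = 0.306 + 0.102 = 0.40800 Tg/yr.
Cross-tropopause exchange flux = ΣF_in − (0.171) = 0.40800 − 0.1710 = 0.2370 Tg/yr.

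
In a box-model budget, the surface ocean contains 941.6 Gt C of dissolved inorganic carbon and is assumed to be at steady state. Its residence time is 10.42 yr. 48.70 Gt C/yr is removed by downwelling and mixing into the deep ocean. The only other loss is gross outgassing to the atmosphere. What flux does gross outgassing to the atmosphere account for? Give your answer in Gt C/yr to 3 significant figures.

41.7 Gt C/yr

Total removal F = M/τ = 941.6 / 10.42 = 90.36 Gt C/yr.
Gross outgassing to the atmosphere = F − (48.70) = 90.36 − 48.70 = 41.66 Gt C/yr.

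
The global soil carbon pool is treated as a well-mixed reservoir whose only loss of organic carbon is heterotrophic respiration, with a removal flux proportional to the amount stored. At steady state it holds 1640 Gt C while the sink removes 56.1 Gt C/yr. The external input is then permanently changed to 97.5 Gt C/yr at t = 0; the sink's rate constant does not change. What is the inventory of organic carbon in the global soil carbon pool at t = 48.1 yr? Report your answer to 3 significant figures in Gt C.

Residence time τ = M₀/F₀ = 29.23 yr. The eventual steady state is M_∞ = M₀·(F₁/F₀) = 1640 × 97.5/56.1 = 2850.3 Gt C.
The anomaly ΔM(t) = M(t) − M_∞ decays as ΔM₀·e^(−t/τ) with ΔM₀ = 1640 − 2850.3 = −1210 Gt C.
At t = 48.1 yr, e^(−t/τ) = e^(−1.645) = 0.1929, so ΔM = −233.5 Gt C and M = 2850.3 − 233.5 = 2616.8 Gt C.

2620 Gt C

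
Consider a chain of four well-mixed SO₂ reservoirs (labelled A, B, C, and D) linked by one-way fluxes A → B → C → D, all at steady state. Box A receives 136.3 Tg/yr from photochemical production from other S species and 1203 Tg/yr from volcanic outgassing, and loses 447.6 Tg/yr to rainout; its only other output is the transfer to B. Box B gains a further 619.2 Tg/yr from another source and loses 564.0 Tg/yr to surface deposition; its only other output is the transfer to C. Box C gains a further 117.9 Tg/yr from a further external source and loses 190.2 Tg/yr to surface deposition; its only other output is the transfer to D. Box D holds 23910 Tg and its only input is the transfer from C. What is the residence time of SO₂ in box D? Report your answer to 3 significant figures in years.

27.3 yr

Box A: F(A→B) = (136.3 + 1203) − 447.6 = 891.70 Tg/yr.
Box B: F(B→C) = (891.70 + 619.2) − 564.0 = 946.90 Tg/yr.
Box C: F(C→D) = (946.90 + 117.9) − 190.2 = 874.60 Tg/yr.
Box D throughput = its input = 874.60 Tg/yr; τ = 23910 / 874.60 = 27.34 yr.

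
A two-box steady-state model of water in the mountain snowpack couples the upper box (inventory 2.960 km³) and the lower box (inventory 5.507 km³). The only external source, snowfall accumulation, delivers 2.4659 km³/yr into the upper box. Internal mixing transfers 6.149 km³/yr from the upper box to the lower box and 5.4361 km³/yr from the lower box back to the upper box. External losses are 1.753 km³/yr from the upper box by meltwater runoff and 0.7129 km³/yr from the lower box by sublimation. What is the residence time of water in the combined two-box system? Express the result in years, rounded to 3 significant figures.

3.43 yr

Residence time in the combined system uses the total inventory and the total *external* removal — internal exchanges between the two boxes cancel.
M_total = 2.960 + 5.507 = 8.4670 km³.
ΣF_external_out = 1.753 + 0.7129 = 2.4659 km³/yr.
τ = M_total / ΣF_ext = 8.4670 / 2.4659 = 3.434 yr.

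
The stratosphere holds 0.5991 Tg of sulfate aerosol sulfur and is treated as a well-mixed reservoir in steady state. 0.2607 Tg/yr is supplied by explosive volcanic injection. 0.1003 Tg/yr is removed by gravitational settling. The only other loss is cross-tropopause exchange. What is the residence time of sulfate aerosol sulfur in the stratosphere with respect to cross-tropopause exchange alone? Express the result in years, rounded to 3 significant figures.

3.74 yr

At steady state ΣF_in = ΣF_out.
ΣF_in = 0.26070 Tg/yr.
Cross-tropopause exchange flux = ΣF_in − (0.1003) = 0.26070 − 0.1003 = 0.1604 Tg/yr.
τ = M / F = 0.5991 / 0.1604 = 3.735 yr.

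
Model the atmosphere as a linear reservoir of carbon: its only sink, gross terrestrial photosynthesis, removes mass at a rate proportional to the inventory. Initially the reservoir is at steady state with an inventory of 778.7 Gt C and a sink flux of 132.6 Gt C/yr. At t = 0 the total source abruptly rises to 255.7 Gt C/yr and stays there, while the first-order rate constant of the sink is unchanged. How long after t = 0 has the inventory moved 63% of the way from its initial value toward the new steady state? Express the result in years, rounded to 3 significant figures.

τ = M₀/F₀ = 778.7/132.6 = 5.873 yr.
The remaining gap fraction is e^(−t/τ); 63% covered ⇒ e^(−t/τ) = 0.370.
t = −τ ln(0.370) = 5.873 × 0.9943 = 5.839 yr.

5.84 yr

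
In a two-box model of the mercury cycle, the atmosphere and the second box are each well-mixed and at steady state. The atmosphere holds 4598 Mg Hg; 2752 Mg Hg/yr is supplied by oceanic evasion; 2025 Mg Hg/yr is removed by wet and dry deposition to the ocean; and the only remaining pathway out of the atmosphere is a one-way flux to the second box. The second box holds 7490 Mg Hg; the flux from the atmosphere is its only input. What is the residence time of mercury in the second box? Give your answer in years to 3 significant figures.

10.3 yr

Balance the atmosphere: ΣF_in = 2752.0 Mg Hg/yr.
Flux to the second box = ΣF_in − (2025) = 727.00 Mg Hg/yr.
At steady state the output of the second box equals its input, 727.00 Mg Hg/yr.
τ = M / F = 7490 / 727.00 = 10.30 yr.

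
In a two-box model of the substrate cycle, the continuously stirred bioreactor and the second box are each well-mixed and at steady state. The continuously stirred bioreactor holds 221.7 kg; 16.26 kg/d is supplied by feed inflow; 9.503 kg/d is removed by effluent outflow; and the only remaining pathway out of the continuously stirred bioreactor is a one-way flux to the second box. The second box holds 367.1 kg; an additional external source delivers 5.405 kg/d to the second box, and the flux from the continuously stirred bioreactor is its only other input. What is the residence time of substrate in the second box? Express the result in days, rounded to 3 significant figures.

Balance the continuously stirred bioreactor: ΣF_in = 16.260 kg/d.
Flux to the second box = ΣF_in − (9.503) = 6.7570 kg/d.
Total input to the second box = 6.7570 + 5.405 = 12.162 kg/d; at steady state this equals its total output.
τ = M / F = 367.1 / 12.162 = 30.18 d.

30.2 d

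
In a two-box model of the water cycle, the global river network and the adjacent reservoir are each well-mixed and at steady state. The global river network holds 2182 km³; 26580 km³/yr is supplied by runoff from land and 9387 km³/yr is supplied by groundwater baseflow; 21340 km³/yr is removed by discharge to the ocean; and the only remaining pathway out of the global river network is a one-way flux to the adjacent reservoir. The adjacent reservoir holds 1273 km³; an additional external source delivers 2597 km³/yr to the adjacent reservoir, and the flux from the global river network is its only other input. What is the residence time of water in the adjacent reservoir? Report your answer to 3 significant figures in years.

Balance the global river network: ΣF_in = 26580 + 9387 = 35967 km³/yr.
Flux to the adjacent reservoir = ΣF_in − (21340) = 14627 km³/yr.
Total input to the adjacent reservoir = 14627 + 2597 = 17224 km³/yr; at steady state this equals its total output.
τ = M / F = 1273 / 17224 = 0.07391 yr.

0.0739 yr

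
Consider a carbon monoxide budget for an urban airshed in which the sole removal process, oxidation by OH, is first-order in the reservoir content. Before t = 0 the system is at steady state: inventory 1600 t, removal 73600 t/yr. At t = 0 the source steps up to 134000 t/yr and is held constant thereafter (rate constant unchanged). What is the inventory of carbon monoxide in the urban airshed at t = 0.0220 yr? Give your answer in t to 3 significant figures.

2440 t

The sink rate constant is k = F₀/M₀ = 73600/1600 = 46.00 yr⁻¹.
Solving dM/dt = F₁ − kM with M(0) = M₀ gives M(t) = F₁/k + (M₀ − F₁/k)·e^(−kt).
F₁/k = 134000/46.00 = 2913.0 t; kt = 46.00 × 0.0220 = 1.012, e^(−kt) = 0.3635.
M(0.0220) = 2913.0 + (1600 − 2913.0) × 0.3635 = 2913.0 − 477.3 = 2435.8 t.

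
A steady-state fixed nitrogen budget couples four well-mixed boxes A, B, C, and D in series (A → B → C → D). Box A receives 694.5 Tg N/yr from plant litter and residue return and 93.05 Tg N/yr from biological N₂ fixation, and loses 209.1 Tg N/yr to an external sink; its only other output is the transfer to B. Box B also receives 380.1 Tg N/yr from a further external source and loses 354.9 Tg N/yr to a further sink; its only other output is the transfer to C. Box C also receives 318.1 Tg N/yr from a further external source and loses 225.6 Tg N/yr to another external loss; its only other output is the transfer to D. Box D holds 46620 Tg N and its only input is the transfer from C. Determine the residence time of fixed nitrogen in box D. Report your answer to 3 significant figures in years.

67.0 yr

Box A: F(A→B) = (694.5 + 93.05) − 209.1 = 578.45 Tg N/yr.
Box B: F(B→C) = (578.45 + 380.1) − 354.9 = 603.65 Tg N/yr.
Box C: F(C→D) = (603.65 + 318.1) − 225.6 = 696.15 Tg N/yr.
Box D throughput = its input = 696.15 Tg N/yr; τ = 46620 / 696.15 = 66.97 yr.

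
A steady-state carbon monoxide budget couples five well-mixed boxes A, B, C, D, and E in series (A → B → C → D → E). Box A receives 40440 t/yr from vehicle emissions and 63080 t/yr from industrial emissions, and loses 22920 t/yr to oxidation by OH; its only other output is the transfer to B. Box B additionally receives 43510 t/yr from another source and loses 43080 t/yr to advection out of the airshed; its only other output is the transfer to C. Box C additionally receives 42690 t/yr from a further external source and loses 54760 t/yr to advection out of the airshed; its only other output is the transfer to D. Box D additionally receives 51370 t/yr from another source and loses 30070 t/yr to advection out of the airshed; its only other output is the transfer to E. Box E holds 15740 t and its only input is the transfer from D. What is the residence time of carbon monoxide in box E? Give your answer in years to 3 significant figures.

0.174 yr

Box A: F(A→B) = (40440 + 63080) − 22920 = 80600 t/yr.
Box B: F(B→C) = (80600 + 43510) − 43080 = 81030 t/yr.
Box C: F(C→D) = (81030 + 42690) − 54760 = 68960 t/yr.
Box D: F(D→E) = (68960 + 51370) − 30070 = 90260 t/yr.
Box E throughput = its input = 90260 t/yr; τ = 15740 / 90260 = 0.1744 yr.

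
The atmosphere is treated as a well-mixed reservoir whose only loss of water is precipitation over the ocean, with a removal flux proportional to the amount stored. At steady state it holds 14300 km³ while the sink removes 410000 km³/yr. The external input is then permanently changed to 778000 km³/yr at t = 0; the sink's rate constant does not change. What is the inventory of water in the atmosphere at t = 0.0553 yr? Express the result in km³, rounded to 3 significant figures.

Residence time τ = M₀/F₀ = 0.03488 yr. The eventual steady state is M_∞ = M₀·(F₁/F₀) = 14300 × 778000/410000 = 27135 km³.
The anomaly ΔM(t) = M(t) − M_∞ decays as ΔM₀·e^(−t/τ) with ΔM₀ = 14300 − 27135 = −12840 km³.
At t = 0.0553 yr, e^(−t/τ) = e^(−1.586) = 0.2048, so ΔM = −2629 km³ and M = 27135 − 2629 = 24506 km³.

24500 km³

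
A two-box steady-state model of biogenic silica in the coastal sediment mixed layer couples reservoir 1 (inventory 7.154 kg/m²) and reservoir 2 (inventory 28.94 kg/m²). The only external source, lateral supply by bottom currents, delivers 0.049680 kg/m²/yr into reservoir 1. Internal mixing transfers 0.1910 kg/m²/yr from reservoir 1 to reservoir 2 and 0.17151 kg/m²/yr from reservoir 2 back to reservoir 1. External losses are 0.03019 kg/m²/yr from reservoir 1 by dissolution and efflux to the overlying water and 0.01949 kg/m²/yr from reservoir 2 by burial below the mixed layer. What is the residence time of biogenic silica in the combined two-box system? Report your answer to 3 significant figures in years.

For the system as a whole, the A↔B exchange is internal and contributes nothing to the throughput; only the external sinks remove mass.
M_total = 7.154 + 28.94 = 36.094 kg/m².
ΣF_external_out = 0.03019 + 0.01949 = 0.049680 kg/m²/yr.
τ = M_total / ΣF_ext = 36.094 / 0.049680 = 726.5 yr.

727 yr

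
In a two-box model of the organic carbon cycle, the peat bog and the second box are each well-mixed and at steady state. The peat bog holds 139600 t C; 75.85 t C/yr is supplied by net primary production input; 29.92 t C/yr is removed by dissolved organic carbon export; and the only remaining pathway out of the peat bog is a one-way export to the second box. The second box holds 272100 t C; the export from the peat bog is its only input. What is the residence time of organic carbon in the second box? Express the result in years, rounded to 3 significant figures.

5920 yr

Balance the peat bog: ΣF_in = 75.850 t C/yr.
Export to the second box = ΣF_in − (29.92) = 45.930 t C/yr.
At steady state the output of the second box equals its input, 45.930 t C/yr.
τ = M / F = 272100 / 45.930 = 5924 yr.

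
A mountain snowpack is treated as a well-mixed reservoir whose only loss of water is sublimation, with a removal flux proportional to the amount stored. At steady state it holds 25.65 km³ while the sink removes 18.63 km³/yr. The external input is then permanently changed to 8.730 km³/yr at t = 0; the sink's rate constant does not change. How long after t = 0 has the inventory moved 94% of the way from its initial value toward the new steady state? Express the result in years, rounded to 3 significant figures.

τ = M₀/F₀ = 25.65/18.63 = 1.377 yr.
The remaining gap fraction is e^(−t/τ); 94% covered ⇒ e^(−t/τ) = 0.0600.
t = −τ ln(0.0600) = 1.377 × 2.813 = 3.874 yr.

3.87 yr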